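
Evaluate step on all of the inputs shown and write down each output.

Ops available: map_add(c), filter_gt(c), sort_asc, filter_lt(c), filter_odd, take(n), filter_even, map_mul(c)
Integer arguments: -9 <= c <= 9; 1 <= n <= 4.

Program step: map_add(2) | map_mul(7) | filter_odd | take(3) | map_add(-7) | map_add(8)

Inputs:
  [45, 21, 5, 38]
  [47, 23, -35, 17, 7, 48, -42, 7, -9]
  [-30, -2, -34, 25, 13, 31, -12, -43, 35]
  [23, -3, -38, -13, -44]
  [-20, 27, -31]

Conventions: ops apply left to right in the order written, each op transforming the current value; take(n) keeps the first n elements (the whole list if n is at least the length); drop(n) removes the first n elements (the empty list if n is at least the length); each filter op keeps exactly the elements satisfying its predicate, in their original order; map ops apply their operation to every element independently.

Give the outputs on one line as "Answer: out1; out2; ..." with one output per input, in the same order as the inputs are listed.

[330, 162, 50]; [344, 176, -230]; [190, 106, 232]; [176, -6, -76]; [204, -202]

Execution, op by op:
  [45, 21, 5, 38] -> [47, 23, 7, 40] -> [329, 161, 49, 280] -> [329, 161, 49] -> [329, 161, 49] -> [322, 154, 42] -> [330, 162, 50]
  [47, 23, -35, 17, 7, 48, -42, 7, -9] -> [49, 25, -33, 19, 9, 50, -40, 9, -7] -> [343, 175, -231, 133, 63, 350, -280, 63, -49] -> [343, 175, -231, 133, 63, 63, -49] -> [343, 175, -231] -> [336, 168, -238] -> [344, 176, -230]
  [-30, -2, -34, 25, 13, 31, -12, -43, 35] -> [-28, 0, -32, 27, 15, 33, -10, -41, 37] -> [-196, 0, -224, 189, 105, 231, -70, -287, 259] -> [189, 105, 231, -287, 259] -> [189, 105, 231] -> [182, 98, 224] -> [190, 106, 232]
  [23, -3, -38, -13, -44] -> [25, -1, -36, -11, -42] -> [175, -7, -252, -77, -294] -> [175, -7, -77] -> [175, -7, -77] -> [168, -14, -84] -> [176, -6, -76]
  [-20, 27, -31] -> [-18, 29, -29] -> [-126, 203, -203] -> [203, -203] -> [203, -203] -> [196, -210] -> [204, -202]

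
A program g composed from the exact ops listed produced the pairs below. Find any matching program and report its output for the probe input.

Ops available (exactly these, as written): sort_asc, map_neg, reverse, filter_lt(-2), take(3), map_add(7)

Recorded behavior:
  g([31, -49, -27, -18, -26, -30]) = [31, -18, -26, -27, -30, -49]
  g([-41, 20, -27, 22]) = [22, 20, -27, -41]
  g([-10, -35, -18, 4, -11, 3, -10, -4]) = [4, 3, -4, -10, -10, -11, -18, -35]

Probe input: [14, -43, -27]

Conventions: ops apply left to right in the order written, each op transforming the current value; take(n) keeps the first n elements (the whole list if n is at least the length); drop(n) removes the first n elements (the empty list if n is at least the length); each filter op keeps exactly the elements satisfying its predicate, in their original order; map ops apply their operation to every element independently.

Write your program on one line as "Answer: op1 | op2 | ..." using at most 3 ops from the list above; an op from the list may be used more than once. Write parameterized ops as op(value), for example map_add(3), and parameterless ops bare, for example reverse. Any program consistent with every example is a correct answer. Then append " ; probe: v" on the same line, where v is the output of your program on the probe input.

sort_asc | reverse ; probe: [14, -27, -43]

Check, running the answer program on each example:
  [31, -49, -27, -18, -26, -30] -> [-49, -30, -27, -26, -18, 31] -> [31, -18, -26, -27, -30, -49]
  [-41, 20, -27, 22] -> [-41, -27, 20, 22] -> [22, 20, -27, -41]
  [-10, -35, -18, 4, -11, 3, -10, -4] -> [-35, -18, -11, -10, -10, -4, 3, 4] -> [4, 3, -4, -10, -10, -11, -18, -35]
  probe: [14, -43, -27] -> [-43, -27, 14] -> [14, -27, -43]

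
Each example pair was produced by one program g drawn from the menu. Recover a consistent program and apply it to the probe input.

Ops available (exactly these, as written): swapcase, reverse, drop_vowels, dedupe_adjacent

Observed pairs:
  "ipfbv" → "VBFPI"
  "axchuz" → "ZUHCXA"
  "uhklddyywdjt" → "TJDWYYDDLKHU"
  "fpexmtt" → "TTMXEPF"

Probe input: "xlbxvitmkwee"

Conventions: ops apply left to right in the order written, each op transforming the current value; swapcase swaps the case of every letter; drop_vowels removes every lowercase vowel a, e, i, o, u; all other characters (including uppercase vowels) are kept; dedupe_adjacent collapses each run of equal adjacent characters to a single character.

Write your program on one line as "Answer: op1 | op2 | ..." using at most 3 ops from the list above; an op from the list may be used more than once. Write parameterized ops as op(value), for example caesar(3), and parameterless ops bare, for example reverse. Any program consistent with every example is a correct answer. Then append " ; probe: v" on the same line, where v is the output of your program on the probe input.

reverse | swapcase ; probe: "EEWKMTIVXBLX"

Check, running the answer program on each example:
  "ipfbv" -> "vbfpi" -> "VBFPI"
  "axchuz" -> "zuhcxa" -> "ZUHCXA"
  "uhklddyywdjt" -> "tjdwyyddlkhu" -> "TJDWYYDDLKHU"
  "fpexmtt" -> "ttmxepf" -> "TTMXEPF"
  probe: "xlbxvitmkwee" -> "eewkmtivxblx" -> "EEWKMTIVXBLX"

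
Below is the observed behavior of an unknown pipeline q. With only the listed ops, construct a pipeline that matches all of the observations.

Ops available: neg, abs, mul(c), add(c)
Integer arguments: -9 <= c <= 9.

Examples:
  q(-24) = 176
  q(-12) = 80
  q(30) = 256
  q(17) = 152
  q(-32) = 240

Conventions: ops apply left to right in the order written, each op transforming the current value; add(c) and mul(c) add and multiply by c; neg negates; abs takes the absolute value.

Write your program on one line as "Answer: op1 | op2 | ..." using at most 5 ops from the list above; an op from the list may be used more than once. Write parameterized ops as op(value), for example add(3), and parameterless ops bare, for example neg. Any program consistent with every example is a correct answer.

add(2) | neg | mul(-8) | abs

Check, running the answer program on each example:
  -24 -> -22 -> 22 -> -176 -> 176
  -12 -> -10 -> 10 -> -80 -> 80
  30 -> 32 -> -32 -> 256 -> 256
  17 -> 19 -> -19 -> 152 -> 152
  -32 -> -30 -> 30 -> -240 -> 240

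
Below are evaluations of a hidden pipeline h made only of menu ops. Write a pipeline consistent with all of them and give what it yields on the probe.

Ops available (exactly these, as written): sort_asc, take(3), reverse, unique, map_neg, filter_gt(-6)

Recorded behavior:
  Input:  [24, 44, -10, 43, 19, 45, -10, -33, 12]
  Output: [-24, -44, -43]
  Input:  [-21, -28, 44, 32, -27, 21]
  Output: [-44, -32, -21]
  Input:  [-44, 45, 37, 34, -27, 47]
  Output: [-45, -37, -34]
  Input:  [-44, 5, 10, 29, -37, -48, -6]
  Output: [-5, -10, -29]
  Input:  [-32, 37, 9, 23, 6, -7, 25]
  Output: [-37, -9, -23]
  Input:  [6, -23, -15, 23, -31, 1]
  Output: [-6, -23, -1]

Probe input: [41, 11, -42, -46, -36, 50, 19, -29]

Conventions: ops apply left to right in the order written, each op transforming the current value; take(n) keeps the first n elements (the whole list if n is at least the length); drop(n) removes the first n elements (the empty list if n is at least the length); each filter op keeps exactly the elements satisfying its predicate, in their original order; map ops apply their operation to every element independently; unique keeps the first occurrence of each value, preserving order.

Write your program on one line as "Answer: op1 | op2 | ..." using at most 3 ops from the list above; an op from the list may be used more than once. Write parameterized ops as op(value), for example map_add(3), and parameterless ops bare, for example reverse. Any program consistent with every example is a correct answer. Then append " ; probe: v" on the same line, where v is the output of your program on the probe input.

filter_gt(-6) | take(3) | map_neg ; probe: [-41, -11, -50]

Check, running the answer program on each example:
  [24, 44, -10, 43, 19, 45, -10, -33, 12] -> [24, 44, 43, 19, 45, 12] -> [24, 44, 43] -> [-24, -44, -43]
  [-21, -28, 44, 32, -27, 21] -> [44, 32, 21] -> [44, 32, 21] -> [-44, -32, -21]
  [-44, 45, 37, 34, -27, 47] -> [45, 37, 34, 47] -> [45, 37, 34] -> [-45, -37, -34]
  [-44, 5, 10, 29, -37, -48, -6] -> [5, 10, 29] -> [5, 10, 29] -> [-5, -10, -29]
  [-32, 37, 9, 23, 6, -7, 25] -> [37, 9, 23, 6, 25] -> [37, 9, 23] -> [-37, -9, -23]
  [6, -23, -15, 23, -31, 1] -> [6, 23, 1] -> [6, 23, 1] -> [-6, -23, -1]
  probe: [41, 11, -42, -46, -36, 50, 19, -29] -> [41, 11, 50, 19] -> [41, 11, 50] -> [-41, -11, -50]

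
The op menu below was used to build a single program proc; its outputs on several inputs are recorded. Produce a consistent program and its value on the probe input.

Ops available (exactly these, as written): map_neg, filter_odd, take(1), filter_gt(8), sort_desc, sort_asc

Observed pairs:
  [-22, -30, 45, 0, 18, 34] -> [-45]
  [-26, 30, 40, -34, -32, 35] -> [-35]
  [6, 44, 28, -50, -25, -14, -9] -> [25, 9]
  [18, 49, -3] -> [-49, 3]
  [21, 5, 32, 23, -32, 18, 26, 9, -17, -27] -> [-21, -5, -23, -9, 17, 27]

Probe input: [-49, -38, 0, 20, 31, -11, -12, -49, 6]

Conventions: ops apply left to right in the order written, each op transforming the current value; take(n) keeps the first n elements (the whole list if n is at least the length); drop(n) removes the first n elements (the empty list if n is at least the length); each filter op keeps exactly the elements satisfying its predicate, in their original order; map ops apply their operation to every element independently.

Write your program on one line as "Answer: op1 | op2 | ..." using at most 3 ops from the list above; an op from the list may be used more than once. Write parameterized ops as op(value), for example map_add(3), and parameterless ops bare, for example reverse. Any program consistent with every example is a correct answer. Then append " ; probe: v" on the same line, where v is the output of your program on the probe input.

filter_odd | map_neg ; probe: [49, -31, 11, 49]

Check, running the answer program on each example:
  [-22, -30, 45, 0, 18, 34] -> [45] -> [-45]
  [-26, 30, 40, -34, -32, 35] -> [35] -> [-35]
  [6, 44, 28, -50, -25, -14, -9] -> [-25, -9] -> [25, 9]
  [18, 49, -3] -> [49, -3] -> [-49, 3]
  [21, 5, 32, 23, -32, 18, 26, 9, -17, -27] -> [21, 5, 23, 9, -17, -27] -> [-21, -5, -23, -9, 17, 27]
  probe: [-49, -38, 0, 20, 31, -11, -12, -49, 6] -> [-49, 31, -11, -49] -> [49, -31, 11, 49]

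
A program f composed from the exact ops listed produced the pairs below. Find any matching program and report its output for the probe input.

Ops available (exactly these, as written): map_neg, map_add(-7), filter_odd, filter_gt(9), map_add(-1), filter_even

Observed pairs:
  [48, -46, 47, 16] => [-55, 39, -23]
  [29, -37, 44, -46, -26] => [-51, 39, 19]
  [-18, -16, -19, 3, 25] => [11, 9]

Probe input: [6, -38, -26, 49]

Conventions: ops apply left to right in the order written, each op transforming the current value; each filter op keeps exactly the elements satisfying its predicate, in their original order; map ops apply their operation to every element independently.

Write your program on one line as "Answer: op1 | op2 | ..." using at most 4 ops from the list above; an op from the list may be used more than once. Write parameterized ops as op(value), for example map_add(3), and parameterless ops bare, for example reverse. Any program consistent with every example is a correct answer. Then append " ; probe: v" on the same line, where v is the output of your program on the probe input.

map_neg | map_add(-7) | filter_odd ; probe: [-13, 31, 19]

Check, running the answer program on each example:
  [48, -46, 47, 16] -> [-48, 46, -47, -16] -> [-55, 39, -54, -23] -> [-55, 39, -23]
  [29, -37, 44, -46, -26] -> [-29, 37, -44, 46, 26] -> [-36, 30, -51, 39, 19] -> [-51, 39, 19]
  [-18, -16, -19, 3, 25] -> [18, 16, 19, -3, -25] -> [11, 9, 12, -10, -32] -> [11, 9]
  probe: [6, -38, -26, 49] -> [-6, 38, 26, -49] -> [-13, 31, 19, -56] -> [-13, 31, 19]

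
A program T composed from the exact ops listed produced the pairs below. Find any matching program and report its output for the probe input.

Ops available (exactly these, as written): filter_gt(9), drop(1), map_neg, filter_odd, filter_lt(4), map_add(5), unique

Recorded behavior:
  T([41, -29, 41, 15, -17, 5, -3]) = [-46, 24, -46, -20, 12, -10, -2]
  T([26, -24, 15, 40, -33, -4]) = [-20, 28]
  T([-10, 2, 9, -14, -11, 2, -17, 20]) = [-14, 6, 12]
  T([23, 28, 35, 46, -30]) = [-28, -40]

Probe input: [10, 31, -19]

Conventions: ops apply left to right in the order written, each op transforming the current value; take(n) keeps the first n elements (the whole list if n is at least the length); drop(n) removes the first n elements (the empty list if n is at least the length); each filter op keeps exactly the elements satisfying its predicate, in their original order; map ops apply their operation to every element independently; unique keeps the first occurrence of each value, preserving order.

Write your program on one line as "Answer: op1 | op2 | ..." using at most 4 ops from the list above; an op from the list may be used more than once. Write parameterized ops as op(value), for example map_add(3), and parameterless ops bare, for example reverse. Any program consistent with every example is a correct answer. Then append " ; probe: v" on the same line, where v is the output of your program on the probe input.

filter_odd | map_add(5) | map_neg ; probe: [-36, 14]

Check, running the answer program on each example:
  [41, -29, 41, 15, -17, 5, -3] -> [41, -29, 41, 15, -17, 5, -3] -> [46, -24, 46, 20, -12, 10, 2] -> [-46, 24, -46, -20, 12, -10, -2]
  [26, -24, 15, 40, -33, -4] -> [15, -33] -> [20, -28] -> [-20, 28]
  [-10, 2, 9, -14, -11, 2, -17, 20] -> [9, -11, -17] -> [14, -6, -12] -> [-14, 6, 12]
  [23, 28, 35, 46, -30] -> [23, 35] -> [28, 40] -> [-28, -40]
  probe: [10, 31, -19] -> [31, -19] -> [36, -14] -> [-36, 14]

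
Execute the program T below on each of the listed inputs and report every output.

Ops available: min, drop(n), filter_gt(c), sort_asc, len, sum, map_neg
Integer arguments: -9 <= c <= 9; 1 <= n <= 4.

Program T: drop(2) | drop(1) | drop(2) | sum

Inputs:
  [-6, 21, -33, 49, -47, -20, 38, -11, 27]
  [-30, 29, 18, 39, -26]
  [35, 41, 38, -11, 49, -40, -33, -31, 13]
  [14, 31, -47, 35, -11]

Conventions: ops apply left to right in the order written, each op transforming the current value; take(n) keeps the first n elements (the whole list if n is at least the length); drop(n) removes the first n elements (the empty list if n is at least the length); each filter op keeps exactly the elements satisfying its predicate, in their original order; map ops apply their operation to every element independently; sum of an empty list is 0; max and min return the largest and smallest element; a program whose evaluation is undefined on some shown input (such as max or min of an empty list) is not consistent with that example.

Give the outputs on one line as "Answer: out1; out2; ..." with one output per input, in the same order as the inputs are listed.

Execution, op by op:
  [-6, 21, -33, 49, -47, -20, 38, -11, 27] -> [-33, 49, -47, -20, 38, -11, 27] -> [49, -47, -20, 38, -11, 27] -> [-20, 38, -11, 27] -> 34
  [-30, 29, 18, 39, -26] -> [18, 39, -26] -> [39, -26] -> [] -> 0
  [35, 41, 38, -11, 49, -40, -33, -31, 13] -> [38, -11, 49, -40, -33, -31, 13] -> [-11, 49, -40, -33, -31, 13] -> [-40, -33, -31, 13] -> -91
  [14, 31, -47, 35, -11] -> [-47, 35, -11] -> [35, -11] -> [] -> 0

34; 0; -91; 0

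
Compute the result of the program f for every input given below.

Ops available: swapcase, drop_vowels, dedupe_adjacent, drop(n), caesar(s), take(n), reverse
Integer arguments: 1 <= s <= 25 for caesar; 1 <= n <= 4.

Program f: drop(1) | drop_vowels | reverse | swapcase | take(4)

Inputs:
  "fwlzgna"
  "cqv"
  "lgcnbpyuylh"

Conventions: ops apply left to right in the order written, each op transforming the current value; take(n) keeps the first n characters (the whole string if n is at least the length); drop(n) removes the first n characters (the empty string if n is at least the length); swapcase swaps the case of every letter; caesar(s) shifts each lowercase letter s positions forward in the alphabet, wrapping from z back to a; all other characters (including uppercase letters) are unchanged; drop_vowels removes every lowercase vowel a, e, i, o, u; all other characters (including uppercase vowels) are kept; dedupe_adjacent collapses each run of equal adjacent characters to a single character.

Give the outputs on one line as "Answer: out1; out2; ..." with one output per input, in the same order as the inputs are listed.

Execution, op by op:
  "fwlzgna" -> "wlzgna" -> "wlzgn" -> "ngzlw" -> "NGZLW" -> "NGZL"
  "cqv" -> "qv" -> "qv" -> "vq" -> "VQ" -> "VQ"
  "lgcnbpyuylh" -> "gcnbpyuylh" -> "gcnbpyylh" -> "hlyypbncg" -> "HLYYPBNCG" -> "HLYY"

"NGZL"; "VQ"; "HLYY"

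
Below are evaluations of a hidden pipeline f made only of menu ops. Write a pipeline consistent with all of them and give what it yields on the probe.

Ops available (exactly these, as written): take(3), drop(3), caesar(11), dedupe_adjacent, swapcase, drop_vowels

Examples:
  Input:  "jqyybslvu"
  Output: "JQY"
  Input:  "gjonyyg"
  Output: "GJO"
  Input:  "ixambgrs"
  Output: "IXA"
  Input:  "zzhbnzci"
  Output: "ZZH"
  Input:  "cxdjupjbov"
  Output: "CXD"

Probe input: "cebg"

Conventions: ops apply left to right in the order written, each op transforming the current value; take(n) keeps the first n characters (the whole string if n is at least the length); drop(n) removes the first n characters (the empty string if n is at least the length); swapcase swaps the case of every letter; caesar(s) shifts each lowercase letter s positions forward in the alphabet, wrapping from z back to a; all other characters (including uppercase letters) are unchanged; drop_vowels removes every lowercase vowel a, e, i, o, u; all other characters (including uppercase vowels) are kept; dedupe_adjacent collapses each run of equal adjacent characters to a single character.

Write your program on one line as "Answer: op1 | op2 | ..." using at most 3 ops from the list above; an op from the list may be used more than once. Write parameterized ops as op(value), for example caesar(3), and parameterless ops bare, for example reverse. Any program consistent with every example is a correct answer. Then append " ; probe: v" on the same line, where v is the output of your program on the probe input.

swapcase | take(3) ; probe: "CEB"

Check, running the answer program on each example:
  "jqyybslvu" -> "JQYYBSLVU" -> "JQY"
  "gjonyyg" -> "GJONYYG" -> "GJO"
  "ixambgrs" -> "IXAMBGRS" -> "IXA"
  "zzhbnzci" -> "ZZHBNZCI" -> "ZZH"
  "cxdjupjbov" -> "CXDJUPJBOV" -> "CXD"
  probe: "cebg" -> "CEBG" -> "CEB"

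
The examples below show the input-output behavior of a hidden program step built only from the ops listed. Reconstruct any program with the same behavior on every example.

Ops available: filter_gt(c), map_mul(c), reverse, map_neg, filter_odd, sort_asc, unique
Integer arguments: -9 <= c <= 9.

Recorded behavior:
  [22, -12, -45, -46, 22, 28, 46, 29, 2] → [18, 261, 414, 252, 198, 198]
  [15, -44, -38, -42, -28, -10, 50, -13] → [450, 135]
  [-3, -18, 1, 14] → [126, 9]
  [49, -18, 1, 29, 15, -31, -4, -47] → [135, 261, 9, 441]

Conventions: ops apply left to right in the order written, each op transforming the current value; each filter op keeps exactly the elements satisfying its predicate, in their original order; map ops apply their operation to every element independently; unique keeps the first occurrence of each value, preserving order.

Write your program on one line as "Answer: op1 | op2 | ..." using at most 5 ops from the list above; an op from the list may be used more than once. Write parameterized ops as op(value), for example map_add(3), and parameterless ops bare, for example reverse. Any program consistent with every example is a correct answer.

filter_gt(-3) | map_mul(-9) | reverse | map_neg

Check, running the answer program on each example:
  [22, -12, -45, -46, 22, 28, 46, 29, 2] -> [22, 22, 28, 46, 29, 2] -> [-198, -198, -252, -414, -261, -18] -> [-18, -261, -414, -252, -198, -198] -> [18, 261, 414, 252, 198, 198]
  [15, -44, -38, -42, -28, -10, 50, -13] -> [15, 50] -> [-135, -450] -> [-450, -135] -> [450, 135]
  [-3, -18, 1, 14] -> [1, 14] -> [-9, -126] -> [-126, -9] -> [126, 9]
  [49, -18, 1, 29, 15, -31, -4, -47] -> [49, 1, 29, 15] -> [-441, -9, -261, -135] -> [-135, -261, -9, -441] -> [135, 261, 9, 441]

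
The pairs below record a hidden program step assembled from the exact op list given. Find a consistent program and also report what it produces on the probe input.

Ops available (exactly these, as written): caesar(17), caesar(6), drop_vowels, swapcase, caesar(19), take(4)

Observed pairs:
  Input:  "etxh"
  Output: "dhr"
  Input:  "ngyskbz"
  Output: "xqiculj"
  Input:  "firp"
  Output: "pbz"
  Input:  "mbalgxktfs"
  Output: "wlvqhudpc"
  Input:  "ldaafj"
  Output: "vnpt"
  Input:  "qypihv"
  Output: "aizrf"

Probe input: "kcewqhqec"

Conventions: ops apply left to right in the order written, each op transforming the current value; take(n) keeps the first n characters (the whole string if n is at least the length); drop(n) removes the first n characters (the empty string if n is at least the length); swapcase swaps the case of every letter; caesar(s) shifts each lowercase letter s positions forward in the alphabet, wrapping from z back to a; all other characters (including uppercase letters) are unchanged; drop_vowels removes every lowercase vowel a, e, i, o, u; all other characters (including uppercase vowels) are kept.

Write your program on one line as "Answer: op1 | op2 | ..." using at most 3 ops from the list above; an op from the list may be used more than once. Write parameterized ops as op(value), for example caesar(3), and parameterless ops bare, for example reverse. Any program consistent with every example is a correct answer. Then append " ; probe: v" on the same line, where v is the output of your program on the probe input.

drop_vowels | caesar(17) | caesar(19) ; probe: "umgaram"

Check, running the answer program on each example:
  "etxh" -> "txh" -> "koy" -> "dhr"
  "ngyskbz" -> "ngyskbz" -> "expjbsq" -> "xqiculj"
  "firp" -> "frp" -> "wig" -> "pbz"
  "mbalgxktfs" -> "mblgxktfs" -> "dscxobkwj" -> "wlvqhudpc"
  "ldaafj" -> "ldfj" -> "cuwa" -> "vnpt"
  "qypihv" -> "qyphv" -> "hpgym" -> "aizrf"
  probe: "kcewqhqec" -> "kcwqhqc" -> "btnhyht" -> "umgaram"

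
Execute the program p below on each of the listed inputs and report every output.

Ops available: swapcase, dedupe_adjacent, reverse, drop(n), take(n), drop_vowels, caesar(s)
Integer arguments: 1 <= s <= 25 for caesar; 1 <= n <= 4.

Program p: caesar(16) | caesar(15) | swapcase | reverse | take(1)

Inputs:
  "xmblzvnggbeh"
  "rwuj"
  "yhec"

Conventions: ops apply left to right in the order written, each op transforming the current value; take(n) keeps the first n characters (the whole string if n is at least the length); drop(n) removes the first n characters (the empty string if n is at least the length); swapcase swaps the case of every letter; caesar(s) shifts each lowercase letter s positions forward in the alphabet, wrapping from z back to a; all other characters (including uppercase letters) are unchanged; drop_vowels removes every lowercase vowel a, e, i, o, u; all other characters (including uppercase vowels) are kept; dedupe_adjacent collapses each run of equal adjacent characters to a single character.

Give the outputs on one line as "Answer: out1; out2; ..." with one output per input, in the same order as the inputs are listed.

"M"; "O"; "H"

Execution, op by op:
  "xmblzvnggbeh" -> "ncrbpldwwrux" -> "crgqeasllgjm" -> "CRGQEASLLGJM" -> "MJGLLSAEQGRC" -> "M"
  "rwuj" -> "hmkz" -> "wbzo" -> "WBZO" -> "OZBW" -> "O"
  "yhec" -> "oxus" -> "dmjh" -> "DMJH" -> "HJMD" -> "H"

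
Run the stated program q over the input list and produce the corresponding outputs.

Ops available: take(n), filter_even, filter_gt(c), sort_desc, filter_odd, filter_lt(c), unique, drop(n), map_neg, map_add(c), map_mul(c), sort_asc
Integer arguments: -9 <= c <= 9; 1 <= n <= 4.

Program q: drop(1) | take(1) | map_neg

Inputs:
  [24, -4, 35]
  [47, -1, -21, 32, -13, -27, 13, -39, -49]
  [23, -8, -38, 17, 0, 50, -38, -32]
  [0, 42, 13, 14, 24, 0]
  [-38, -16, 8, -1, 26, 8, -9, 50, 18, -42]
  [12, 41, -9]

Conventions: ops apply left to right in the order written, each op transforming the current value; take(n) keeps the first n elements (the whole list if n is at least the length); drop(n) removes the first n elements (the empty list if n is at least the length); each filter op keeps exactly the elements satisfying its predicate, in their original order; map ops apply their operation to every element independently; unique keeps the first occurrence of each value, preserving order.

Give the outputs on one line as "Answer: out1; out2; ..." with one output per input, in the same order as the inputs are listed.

Execution, op by op:
  [24, -4, 35] -> [-4, 35] -> [-4] -> [4]
  [47, -1, -21, 32, -13, -27, 13, -39, -49] -> [-1, -21, 32, -13, -27, 13, -39, -49] -> [-1] -> [1]
  [23, -8, -38, 17, 0, 50, -38, -32] -> [-8, -38, 17, 0, 50, -38, -32] -> [-8] -> [8]
  [0, 42, 13, 14, 24, 0] -> [42, 13, 14, 24, 0] -> [42] -> [-42]
  [-38, -16, 8, -1, 26, 8, -9, 50, 18, -42] -> [-16, 8, -1, 26, 8, -9, 50, 18, -42] -> [-16] -> [16]
  [12, 41, -9] -> [41, -9] -> [41] -> [-41]

[4]; [1]; [8]; [-42]; [16]; [-41]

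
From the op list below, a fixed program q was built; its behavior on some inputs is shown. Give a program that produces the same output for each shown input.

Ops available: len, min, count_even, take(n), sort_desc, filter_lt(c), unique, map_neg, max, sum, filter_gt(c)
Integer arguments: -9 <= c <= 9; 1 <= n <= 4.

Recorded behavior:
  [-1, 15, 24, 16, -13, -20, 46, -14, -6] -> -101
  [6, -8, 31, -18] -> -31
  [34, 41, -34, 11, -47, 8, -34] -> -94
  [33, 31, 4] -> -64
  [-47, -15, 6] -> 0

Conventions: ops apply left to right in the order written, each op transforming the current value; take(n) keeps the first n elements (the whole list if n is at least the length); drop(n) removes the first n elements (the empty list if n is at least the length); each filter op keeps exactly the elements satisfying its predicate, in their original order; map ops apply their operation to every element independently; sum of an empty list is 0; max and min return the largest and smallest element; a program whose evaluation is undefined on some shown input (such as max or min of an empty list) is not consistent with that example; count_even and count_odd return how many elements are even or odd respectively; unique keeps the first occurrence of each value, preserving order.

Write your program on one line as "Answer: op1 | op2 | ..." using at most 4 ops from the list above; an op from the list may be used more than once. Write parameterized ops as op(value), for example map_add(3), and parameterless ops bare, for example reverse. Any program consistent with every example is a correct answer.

filter_gt(6) | map_neg | sum

Check, running the answer program on each example:
  [-1, 15, 24, 16, -13, -20, 46, -14, -6] -> [15, 24, 16, 46] -> [-15, -24, -16, -46] -> -101
  [6, -8, 31, -18] -> [31] -> [-31] -> -31
  [34, 41, -34, 11, -47, 8, -34] -> [34, 41, 11, 8] -> [-34, -41, -11, -8] -> -94
  [33, 31, 4] -> [33, 31] -> [-33, -31] -> -64
  [-47, -15, 6] -> [] -> [] -> 0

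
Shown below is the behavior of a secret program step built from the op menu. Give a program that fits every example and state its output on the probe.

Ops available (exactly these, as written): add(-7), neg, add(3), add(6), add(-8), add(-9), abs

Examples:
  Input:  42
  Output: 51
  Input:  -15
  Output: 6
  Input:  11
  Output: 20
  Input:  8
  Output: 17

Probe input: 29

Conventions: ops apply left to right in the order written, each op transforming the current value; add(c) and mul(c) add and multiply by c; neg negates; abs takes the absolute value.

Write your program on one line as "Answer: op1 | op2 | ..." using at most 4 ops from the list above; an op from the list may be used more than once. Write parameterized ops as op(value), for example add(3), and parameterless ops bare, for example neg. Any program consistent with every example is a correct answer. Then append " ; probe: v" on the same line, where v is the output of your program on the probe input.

add(3) | add(6) | abs ; probe: 38

Check, running the answer program on each example:
  42 -> 45 -> 51 -> 51
  -15 -> -12 -> -6 -> 6
  11 -> 14 -> 20 -> 20
  8 -> 11 -> 17 -> 17
  probe: 29 -> 32 -> 38 -> 38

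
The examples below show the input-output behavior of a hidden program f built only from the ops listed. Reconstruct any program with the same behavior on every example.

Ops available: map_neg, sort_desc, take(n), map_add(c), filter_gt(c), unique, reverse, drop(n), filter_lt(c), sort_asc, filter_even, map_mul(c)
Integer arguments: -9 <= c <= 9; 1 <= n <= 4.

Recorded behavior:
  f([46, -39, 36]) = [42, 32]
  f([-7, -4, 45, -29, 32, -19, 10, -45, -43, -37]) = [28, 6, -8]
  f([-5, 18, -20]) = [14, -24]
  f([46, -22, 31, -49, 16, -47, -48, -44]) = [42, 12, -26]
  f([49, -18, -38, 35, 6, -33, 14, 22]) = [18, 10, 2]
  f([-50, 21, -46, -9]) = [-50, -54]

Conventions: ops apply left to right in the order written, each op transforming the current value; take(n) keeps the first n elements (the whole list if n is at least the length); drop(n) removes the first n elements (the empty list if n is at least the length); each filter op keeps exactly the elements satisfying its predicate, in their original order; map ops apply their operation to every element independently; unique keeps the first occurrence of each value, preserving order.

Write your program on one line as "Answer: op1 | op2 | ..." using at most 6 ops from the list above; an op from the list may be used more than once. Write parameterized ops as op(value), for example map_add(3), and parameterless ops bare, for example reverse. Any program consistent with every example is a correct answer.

reverse | filter_even | map_add(-4) | sort_desc | take(3)

Check, running the answer program on each example:
  [46, -39, 36] -> [36, -39, 46] -> [36, 46] -> [32, 42] -> [42, 32] -> [42, 32]
  [-7, -4, 45, -29, 32, -19, 10, -45, -43, -37] -> [-37, -43, -45, 10, -19, 32, -29, 45, -4, -7] -> [10, 32, -4] -> [6, 28, -8] -> [28, 6, -8] -> [28, 6, -8]
  [-5, 18, -20] -> [-20, 18, -5] -> [-20, 18] -> [-24, 14] -> [14, -24] -> [14, -24]
  [46, -22, 31, -49, 16, -47, -48, -44] -> [-44, -48, -47, 16, -49, 31, -22, 46] -> [-44, -48, 16, -22, 46] -> [-48, -52, 12, -26, 42] -> [42, 12, -26, -48, -52] -> [42, 12, -26]
  [49, -18, -38, 35, 6, -33, 14, 22] -> [22, 14, -33, 6, 35, -38, -18, 49] -> [22, 14, 6, -38, -18] -> [18, 10, 2, -42, -22] -> [18, 10, 2, -22, -42] -> [18, 10, 2]
  [-50, 21, -46, -9] -> [-9, -46, 21, -50] -> [-46, -50] -> [-50, -54] -> [-50, -54] -> [-50, -54]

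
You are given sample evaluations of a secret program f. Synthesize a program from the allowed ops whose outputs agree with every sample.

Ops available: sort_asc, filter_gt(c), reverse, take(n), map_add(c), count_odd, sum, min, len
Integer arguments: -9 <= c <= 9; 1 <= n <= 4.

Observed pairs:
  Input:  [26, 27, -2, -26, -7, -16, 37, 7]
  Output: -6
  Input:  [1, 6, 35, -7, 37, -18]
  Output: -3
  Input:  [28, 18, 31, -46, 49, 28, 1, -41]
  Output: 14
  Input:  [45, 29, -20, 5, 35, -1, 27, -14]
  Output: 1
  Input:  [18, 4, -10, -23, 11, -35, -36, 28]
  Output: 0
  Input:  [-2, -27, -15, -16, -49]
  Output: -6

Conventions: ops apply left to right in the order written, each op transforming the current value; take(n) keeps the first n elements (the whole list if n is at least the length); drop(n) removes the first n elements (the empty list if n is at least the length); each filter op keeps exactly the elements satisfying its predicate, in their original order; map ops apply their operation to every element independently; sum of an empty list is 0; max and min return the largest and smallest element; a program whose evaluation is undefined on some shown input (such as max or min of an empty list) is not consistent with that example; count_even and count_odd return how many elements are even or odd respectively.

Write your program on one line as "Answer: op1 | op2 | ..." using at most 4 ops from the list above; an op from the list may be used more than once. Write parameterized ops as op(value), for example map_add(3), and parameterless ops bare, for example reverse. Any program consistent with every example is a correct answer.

filter_gt(-4) | map_add(-4) | take(3) | min

Check, running the answer program on each example:
  [26, 27, -2, -26, -7, -16, 37, 7] -> [26, 27, -2, 37, 7] -> [22, 23, -6, 33, 3] -> [22, 23, -6] -> -6
  [1, 6, 35, -7, 37, -18] -> [1, 6, 35, 37] -> [-3, 2, 31, 33] -> [-3, 2, 31] -> -3
  [28, 18, 31, -46, 49, 28, 1, -41] -> [28, 18, 31, 49, 28, 1] -> [24, 14, 27, 45, 24, -3] -> [24, 14, 27] -> 14
  [45, 29, -20, 5, 35, -1, 27, -14] -> [45, 29, 5, 35, -1, 27] -> [41, 25, 1, 31, -5, 23] -> [41, 25, 1] -> 1
  [18, 4, -10, -23, 11, -35, -36, 28] -> [18, 4, 11, 28] -> [14, 0, 7, 24] -> [14, 0, 7] -> 0
  [-2, -27, -15, -16, -49] -> [-2] -> [-6] -> [-6] -> -6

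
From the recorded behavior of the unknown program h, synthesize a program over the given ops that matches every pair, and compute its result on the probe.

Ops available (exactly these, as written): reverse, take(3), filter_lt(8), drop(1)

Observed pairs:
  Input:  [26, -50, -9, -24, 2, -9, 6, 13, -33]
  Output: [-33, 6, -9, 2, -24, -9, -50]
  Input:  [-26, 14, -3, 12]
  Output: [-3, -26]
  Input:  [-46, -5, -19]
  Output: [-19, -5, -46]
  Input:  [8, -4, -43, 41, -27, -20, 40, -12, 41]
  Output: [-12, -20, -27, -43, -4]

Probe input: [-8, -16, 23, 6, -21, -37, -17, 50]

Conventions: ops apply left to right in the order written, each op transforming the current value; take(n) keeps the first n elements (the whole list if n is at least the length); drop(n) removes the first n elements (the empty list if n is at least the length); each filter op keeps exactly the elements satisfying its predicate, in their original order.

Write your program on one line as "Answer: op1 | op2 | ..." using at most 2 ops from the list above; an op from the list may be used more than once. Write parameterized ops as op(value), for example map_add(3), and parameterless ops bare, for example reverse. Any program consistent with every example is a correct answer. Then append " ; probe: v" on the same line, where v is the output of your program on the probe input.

reverse | filter_lt(8) ; probe: [-17, -37, -21, 6, -16, -8]

Check, running the answer program on each example:
  [26, -50, -9, -24, 2, -9, 6, 13, -33] -> [-33, 13, 6, -9, 2, -24, -9, -50, 26] -> [-33, 6, -9, 2, -24, -9, -50]
  [-26, 14, -3, 12] -> [12, -3, 14, -26] -> [-3, -26]
  [-46, -5, -19] -> [-19, -5, -46] -> [-19, -5, -46]
  [8, -4, -43, 41, -27, -20, 40, -12, 41] -> [41, -12, 40, -20, -27, 41, -43, -4, 8] -> [-12, -20, -27, -43, -4]
  probe: [-8, -16, 23, 6, -21, -37, -17, 50] -> [50, -17, -37, -21, 6, 23, -16, -8] -> [-17, -37, -21, 6, -16, -8]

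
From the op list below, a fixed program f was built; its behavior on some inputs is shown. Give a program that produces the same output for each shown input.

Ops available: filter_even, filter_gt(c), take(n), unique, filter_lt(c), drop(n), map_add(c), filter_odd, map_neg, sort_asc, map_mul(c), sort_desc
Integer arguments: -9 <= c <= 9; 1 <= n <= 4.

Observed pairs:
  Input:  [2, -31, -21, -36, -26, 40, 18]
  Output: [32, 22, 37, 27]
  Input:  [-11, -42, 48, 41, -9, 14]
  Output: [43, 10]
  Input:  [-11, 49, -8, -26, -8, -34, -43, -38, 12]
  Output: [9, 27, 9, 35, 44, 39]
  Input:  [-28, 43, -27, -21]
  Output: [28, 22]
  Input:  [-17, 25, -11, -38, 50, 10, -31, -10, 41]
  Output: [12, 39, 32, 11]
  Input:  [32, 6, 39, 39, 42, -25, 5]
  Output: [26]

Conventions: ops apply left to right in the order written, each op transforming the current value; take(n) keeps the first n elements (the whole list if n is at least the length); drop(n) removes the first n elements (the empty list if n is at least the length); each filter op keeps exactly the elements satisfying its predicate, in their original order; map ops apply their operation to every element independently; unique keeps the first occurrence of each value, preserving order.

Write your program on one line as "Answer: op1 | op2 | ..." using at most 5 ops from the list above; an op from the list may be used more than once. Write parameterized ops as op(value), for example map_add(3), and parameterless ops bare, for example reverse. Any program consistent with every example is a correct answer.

map_add(4) | map_neg | map_add(5) | drop(1) | filter_gt(8)

Check, running the answer program on each example:
  [2, -31, -21, -36, -26, 40, 18] -> [6, -27, -17, -32, -22, 44, 22] -> [-6, 27, 17, 32, 22, -44, -22] -> [-1, 32, 22, 37, 27, -39, -17] -> [32, 22, 37, 27, -39, -17] -> [32, 22, 37, 27]
  [-11, -42, 48, 41, -9, 14] -> [-7, -38, 52, 45, -5, 18] -> [7, 38, -52, -45, 5, -18] -> [12, 43, -47, -40, 10, -13] -> [43, -47, -40, 10, -13] -> [43, 10]
  [-11, 49, -8, -26, -8, -34, -43, -38, 12] -> [-7, 53, -4, -22, -4, -30, -39, -34, 16] -> [7, -53, 4, 22, 4, 30, 39, 34, -16] -> [12, -48, 9, 27, 9, 35, 44, 39, -11] -> [-48, 9, 27, 9, 35, 44, 39, -11] -> [9, 27, 9, 35, 44, 39]
  [-28, 43, -27, -21] -> [-24, 47, -23, -17] -> [24, -47, 23, 17] -> [29, -42, 28, 22] -> [-42, 28, 22] -> [28, 22]
  [-17, 25, -11, -38, 50, 10, -31, -10, 41] -> [-13, 29, -7, -34, 54, 14, -27, -6, 45] -> [13, -29, 7, 34, -54, -14, 27, 6, -45] -> [18, -24, 12, 39, -49, -9, 32, 11, -40] -> [-24, 12, 39, -49, -9, 32, 11, -40] -> [12, 39, 32, 11]
  [32, 6, 39, 39, 42, -25, 5] -> [36, 10, 43, 43, 46, -21, 9] -> [-36, -10, -43, -43, -46, 21, -9] -> [-31, -5, -38, -38, -41, 26, -4] -> [-5, -38, -38, -41, 26, -4] -> [26]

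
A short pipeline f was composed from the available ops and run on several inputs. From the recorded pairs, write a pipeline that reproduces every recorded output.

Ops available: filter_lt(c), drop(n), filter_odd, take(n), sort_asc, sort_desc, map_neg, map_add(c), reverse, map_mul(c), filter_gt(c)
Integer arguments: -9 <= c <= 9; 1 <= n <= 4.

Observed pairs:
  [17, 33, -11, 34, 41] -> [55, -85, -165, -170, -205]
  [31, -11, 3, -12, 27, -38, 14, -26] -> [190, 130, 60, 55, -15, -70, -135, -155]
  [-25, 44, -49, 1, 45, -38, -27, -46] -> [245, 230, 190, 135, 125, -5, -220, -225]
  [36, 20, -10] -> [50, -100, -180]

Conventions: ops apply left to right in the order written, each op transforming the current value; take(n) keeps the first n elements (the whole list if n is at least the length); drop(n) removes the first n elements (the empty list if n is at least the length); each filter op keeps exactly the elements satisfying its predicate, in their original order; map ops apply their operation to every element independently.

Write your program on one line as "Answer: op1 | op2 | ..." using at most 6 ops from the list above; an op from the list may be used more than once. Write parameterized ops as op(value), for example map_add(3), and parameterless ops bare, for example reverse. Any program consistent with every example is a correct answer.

map_mul(5) | reverse | sort_desc | reverse | map_neg

Check, running the answer program on each example:
  [17, 33, -11, 34, 41] -> [85, 165, -55, 170, 205] -> [205, 170, -55, 165, 85] -> [205, 170, 165, 85, -55] -> [-55, 85, 165, 170, 205] -> [55, -85, -165, -170, -205]
  [31, -11, 3, -12, 27, -38, 14, -26] -> [155, -55, 15, -60, 135, -190, 70, -130] -> [-130, 70, -190, 135, -60, 15, -55, 155] -> [155, 135, 70, 15, -55, -60, -130, -190] -> [-190, -130, -60, -55, 15, 70, 135, 155] -> [190, 130, 60, 55, -15, -70, -135, -155]
  [-25, 44, -49, 1, 45, -38, -27, -46] -> [-125, 220, -245, 5, 225, -190, -135, -230] -> [-230, -135, -190, 225, 5, -245, 220, -125] -> [225, 220, 5, -125, -135, -190, -230, -245] -> [-245, -230, -190, -135, -125, 5, 220, 225] -> [245, 230, 190, 135, 125, -5, -220, -225]
  [36, 20, -10] -> [180, 100, -50] -> [-50, 100, 180] -> [180, 100, -50] -> [-50, 100, 180] -> [50, -100, -180]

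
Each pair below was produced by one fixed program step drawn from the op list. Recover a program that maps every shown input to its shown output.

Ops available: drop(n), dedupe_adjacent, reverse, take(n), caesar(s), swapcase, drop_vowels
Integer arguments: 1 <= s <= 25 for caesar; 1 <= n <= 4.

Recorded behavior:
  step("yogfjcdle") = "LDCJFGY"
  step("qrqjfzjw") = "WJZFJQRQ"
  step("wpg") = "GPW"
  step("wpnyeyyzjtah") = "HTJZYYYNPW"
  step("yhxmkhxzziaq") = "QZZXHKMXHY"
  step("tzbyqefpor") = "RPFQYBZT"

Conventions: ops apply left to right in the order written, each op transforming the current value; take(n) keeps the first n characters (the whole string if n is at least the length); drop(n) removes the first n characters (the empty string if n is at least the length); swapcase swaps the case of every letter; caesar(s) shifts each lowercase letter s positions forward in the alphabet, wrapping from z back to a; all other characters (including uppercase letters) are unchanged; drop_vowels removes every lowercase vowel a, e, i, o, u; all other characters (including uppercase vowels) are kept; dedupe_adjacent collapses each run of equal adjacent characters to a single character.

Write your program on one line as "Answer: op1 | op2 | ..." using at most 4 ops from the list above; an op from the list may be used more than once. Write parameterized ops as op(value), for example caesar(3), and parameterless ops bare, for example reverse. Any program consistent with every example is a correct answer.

drop_vowels | reverse | swapcase

Check, running the answer program on each example:
  "yogfjcdle" -> "ygfjcdl" -> "ldcjfgy" -> "LDCJFGY"
  "qrqjfzjw" -> "qrqjfzjw" -> "wjzfjqrq" -> "WJZFJQRQ"
  "wpg" -> "wpg" -> "gpw" -> "GPW"
  "wpnyeyyzjtah" -> "wpnyyyzjth" -> "htjzyyynpw" -> "HTJZYYYNPW"
  "yhxmkhxzziaq" -> "yhxmkhxzzq" -> "qzzxhkmxhy" -> "QZZXHKMXHY"
  "tzbyqefpor" -> "tzbyqfpr" -> "rpfqybzt" -> "RPFQYBZT"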